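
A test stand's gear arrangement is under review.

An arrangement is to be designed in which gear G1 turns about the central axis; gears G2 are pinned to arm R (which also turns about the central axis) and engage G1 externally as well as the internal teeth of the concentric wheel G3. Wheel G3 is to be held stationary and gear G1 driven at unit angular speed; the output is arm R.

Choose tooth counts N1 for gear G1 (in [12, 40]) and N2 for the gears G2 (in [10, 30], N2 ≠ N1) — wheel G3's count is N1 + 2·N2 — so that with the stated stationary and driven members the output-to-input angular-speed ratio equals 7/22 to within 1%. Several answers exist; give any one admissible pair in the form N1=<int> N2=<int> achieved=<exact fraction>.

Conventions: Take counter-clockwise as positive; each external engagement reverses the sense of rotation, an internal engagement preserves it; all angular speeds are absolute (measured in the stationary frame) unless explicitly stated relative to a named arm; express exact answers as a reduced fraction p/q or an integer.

topology: planetary set — design target 7/22, arm = carrier (Willis)
Willis with ω_ring = 0: ω_arm/ω_sun = N1/(N1+N3); set equal to 7/22  ⇒  N3/N1 = 1/(7/22) − 1 = 15/7
N3 = N1 + 2·N2  ⇒  N2/N1 = (N3/N1 − 1)/2 = (15/7 − 1)/2 = 4/7
smallest multiple with N1 ≥ 12 and N2 ≥ 10: k = 3  ⇒  N1 = 3·7 = 21, N2 = 3·4 = 12 (N1 ≤ 40, N2 ≤ 30, N2 ≠ N1 ✓), N3 = 21 + 2·12 = 45
check: N1/(N1+N3) with N1 = 21, N3 = 45 gives 7/22; |achieved − target| = 0 ≤ 7/2200 ✓

N1=21 N2=12 achieved=7/22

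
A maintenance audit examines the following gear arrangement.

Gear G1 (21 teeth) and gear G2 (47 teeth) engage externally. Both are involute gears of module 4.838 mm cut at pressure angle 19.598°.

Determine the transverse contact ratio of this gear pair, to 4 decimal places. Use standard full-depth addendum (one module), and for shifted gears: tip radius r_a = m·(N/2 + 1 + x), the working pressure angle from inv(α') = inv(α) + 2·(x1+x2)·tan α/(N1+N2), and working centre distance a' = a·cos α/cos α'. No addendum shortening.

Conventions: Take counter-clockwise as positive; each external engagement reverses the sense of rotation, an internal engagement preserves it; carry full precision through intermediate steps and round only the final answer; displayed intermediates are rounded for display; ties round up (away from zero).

1.6744

class = single-mesh tooth geometry [involute pair 21T × 47T, m = 4.838]
base radii: r_b1 = 47.856171, r_b2 = 107.106669
tip radii: r_a1 = 55.637000, r_a2 = 118.531000
no profile shift: α' = α, a' = a
action lengths: √(r_a1²−r_b1²) = 28.377150, √(r_a2²−r_b2²) = 50.771639
base pitch p_b = π·m·cos α = 14.318533
CR = (28.377150 + 50.771639 − 164.492000·sin 19.59800°)/14.318533 = 1.674410
contact ratio ≈ 1.6744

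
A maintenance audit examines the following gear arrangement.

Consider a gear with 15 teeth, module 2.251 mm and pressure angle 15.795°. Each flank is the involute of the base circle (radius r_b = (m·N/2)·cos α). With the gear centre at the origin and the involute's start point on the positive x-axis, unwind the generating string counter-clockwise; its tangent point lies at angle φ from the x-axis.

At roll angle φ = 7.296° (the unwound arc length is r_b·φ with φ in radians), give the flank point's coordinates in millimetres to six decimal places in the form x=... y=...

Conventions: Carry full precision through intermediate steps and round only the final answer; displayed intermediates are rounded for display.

x=16.376222 y=0.011163

recognized (one wheel, involute flank): single-mesh tooth geometry, m = 2.251, N = 15
pitch radius r_p = m·N/2 = 2.251·15/2 = 16.882500
base radius r_b = r_p·cos α = 16.882500·cos 15.795° = 16.245046
roll angle φ = 7.296° = 0.12733922 rad
x = r_b·(cos φ + φ·sin φ) = 16.376222
y = r_b·(sin φ − φ·cos φ) = 0.011163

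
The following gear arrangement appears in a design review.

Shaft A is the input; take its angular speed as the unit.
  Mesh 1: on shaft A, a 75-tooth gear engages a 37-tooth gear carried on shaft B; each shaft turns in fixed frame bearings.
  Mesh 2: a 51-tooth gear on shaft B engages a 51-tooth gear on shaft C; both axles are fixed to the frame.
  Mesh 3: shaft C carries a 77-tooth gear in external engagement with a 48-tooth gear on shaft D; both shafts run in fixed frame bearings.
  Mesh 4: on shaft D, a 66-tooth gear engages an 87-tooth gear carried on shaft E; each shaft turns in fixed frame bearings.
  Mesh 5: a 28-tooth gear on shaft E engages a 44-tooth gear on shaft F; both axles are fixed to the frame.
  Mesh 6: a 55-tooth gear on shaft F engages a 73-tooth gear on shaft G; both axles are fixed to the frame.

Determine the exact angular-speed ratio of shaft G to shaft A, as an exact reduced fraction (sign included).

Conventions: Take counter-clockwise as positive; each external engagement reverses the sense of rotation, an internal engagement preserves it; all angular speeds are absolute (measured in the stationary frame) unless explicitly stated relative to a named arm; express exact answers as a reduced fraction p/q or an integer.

741125/626632

class = fixed-axis compound train [6 meshes; 6 ratios multiply, 6 sense flips]
mesh 1 [75T→37T]: running ratio 75/37, sense −
mesh 2 [51T→51T]: running ratio 75/37, sense +
mesh 3 [77T→48T]: running ratio 1925/592, sense −
mesh 4 [66T→87T]: running ratio 21175/8584, sense +
mesh 5 [28T→44T]: running ratio 13475/8584, sense −
mesh 6 [55T→73T]: running ratio 741125/626632, sense +
ω_out/ω_in = 741125/626632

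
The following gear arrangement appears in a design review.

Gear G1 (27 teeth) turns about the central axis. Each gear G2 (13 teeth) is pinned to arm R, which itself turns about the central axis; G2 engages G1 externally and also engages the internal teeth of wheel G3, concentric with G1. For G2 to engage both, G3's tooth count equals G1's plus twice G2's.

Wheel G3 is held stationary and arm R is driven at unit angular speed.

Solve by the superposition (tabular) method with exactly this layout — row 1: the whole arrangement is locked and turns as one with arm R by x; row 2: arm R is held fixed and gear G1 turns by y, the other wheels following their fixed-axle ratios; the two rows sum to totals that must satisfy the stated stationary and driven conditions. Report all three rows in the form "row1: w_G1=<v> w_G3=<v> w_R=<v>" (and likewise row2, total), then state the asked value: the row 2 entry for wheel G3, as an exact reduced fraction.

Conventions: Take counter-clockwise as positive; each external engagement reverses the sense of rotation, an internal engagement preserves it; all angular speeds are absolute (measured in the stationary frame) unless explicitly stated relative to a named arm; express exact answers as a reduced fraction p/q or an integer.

topology: planetary set — G1 27T / G2 13T / G3 53T, arm = carrier (Willis)
row 1 — lock + rotate with arm: ω_sun = ω_ring = ω_arm = x
superposition row 2 [arm held]: sun y, ring −(27/53)·y, arm 0
boundary: total ω_ring = x − (27/53)·y = 0 and total ω_arm = x = 1  ⇒  y = 53/27, x = 1
row 2 ring = −(27/53)·53/27 = -1
totals (row 1 + row 2): sun 1 + 53/27 = 80/27, ring 1 + (-1) = 0, arm 1 + 0 = 1
asked cell (row2, ring) = -1

row1: w_G1=1 w_G3=1 w_R=1
row2: w_G1=53/27 w_G3=-1 w_R=0
total: w_G1=80/27 w_G3=0 w_R=1
asked value: -1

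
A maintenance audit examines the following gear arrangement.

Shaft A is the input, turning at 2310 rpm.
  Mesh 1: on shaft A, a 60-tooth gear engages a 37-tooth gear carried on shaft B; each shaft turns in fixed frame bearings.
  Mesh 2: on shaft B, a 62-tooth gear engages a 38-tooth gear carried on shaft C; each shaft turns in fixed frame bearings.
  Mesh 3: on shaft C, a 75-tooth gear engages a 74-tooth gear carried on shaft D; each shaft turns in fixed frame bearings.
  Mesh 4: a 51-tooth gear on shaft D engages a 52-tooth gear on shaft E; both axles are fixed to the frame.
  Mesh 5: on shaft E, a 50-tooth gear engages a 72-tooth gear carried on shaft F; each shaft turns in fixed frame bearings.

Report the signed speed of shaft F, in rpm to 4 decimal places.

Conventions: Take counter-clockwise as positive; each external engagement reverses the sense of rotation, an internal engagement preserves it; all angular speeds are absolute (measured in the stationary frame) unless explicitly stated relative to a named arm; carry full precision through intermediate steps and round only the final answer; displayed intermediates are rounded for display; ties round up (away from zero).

5-mesh fixed-axis compound train (all bearings frame-fixed)
mesh 1 [60T→37T]: ω = 2310.0000×60/37 = 3745.9459 rpm, sense flips to −
mesh 2 [62T→38T]: ω = 3745.9459×62/38 = 6111.8065 rpm, sense flips to +
mesh 3 [75T→74T]: ω = 6111.8065×75/74 = 6194.3985 rpm, sense flips to −
mesh 4 [51T→52T]: ω = 6194.3985×51/52 = 6075.2755 rpm, sense flips to +
mesh 5 [50T→72T]: ω = 6075.2755×50/72 = 4218.9413 rpm, sense flips to −
signed output speed = -4218.9413 rpm

-4218.9413 rpm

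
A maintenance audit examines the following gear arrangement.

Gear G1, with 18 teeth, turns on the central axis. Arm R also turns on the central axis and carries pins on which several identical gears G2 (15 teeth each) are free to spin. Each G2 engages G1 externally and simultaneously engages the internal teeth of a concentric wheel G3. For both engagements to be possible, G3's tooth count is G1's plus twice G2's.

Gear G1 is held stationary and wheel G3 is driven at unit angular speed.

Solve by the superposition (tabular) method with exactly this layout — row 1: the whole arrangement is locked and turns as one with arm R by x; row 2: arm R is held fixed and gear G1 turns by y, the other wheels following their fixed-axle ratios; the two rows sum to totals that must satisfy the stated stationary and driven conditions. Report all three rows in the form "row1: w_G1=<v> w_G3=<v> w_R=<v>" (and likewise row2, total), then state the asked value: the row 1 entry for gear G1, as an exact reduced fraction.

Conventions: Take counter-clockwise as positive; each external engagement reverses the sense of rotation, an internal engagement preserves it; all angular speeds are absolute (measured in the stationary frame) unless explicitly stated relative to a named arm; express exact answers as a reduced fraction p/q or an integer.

row1: w_G1=8/11 w_G3=8/11 w_R=8/11
row2: w_G1=-8/11 w_G3=3/11 w_R=0
total: w_G1=0 w_G3=1 w_R=8/11
asked value: 8/11

recognized (axles ride arm R): planetary set, 18/15/48 teeth
row 1: whole set turns with the arm by x
row 2 — arm fixed, fixed-axis ratios: sun y, ring −(18/48)·y, arm 0
boundary: total ω_sun = x + y = 0 and total ω_ring = x − (18/48)·y = 1  ⇒  y = -8/11, x = 8/11
row 2 ring = −(18/48)·(-8/11) = 3/11
totals (row 1 + row 2): sun 8/11 + (-8/11) = 0, ring 8/11 + 3/11 = 1, arm 8/11 + 0 = 8/11
asked cell (row1, sun) = 8/11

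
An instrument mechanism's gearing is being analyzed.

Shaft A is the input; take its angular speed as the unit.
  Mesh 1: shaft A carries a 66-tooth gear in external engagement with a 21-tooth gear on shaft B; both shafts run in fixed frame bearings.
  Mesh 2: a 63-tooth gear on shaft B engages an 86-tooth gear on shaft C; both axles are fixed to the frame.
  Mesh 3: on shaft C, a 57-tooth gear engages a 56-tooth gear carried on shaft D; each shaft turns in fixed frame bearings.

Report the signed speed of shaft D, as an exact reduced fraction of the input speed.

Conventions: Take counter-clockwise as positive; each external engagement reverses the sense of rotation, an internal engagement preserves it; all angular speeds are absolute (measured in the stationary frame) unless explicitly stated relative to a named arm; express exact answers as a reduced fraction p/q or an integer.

-5643/2408

3-mesh fixed-axis compound train (all bearings frame-fixed)
mesh 1 [66T→21T]: |ω|/ω_in = 1×66/21 = 22/7, sense flips to −
mesh 2 [63T→86T]: |ω|/ω_in = (22/7)×63/86 = 99/43, sense flips to +
mesh 3 [57T→56T]: |ω|/ω_in = (99/43)×57/56 = 5643/2408, sense flips to −
signed output speed (× input speed) = -5643/2408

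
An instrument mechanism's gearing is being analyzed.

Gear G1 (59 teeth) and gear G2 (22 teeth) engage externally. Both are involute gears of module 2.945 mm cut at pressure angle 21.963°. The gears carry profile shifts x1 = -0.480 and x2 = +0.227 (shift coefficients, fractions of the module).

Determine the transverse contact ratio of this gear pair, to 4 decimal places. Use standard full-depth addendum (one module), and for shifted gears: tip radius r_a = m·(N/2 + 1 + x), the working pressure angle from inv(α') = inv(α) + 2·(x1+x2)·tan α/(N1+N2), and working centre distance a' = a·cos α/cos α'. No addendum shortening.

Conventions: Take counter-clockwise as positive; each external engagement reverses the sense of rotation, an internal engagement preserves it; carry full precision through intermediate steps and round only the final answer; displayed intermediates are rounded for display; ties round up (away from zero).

1.5971

single-mesh involute tooth geometry (59T engaging 22T at module 2.945)
base radii: r_b1 = 80.572415, r_b2 = 30.043951
tip radii: r_a1 = 88.408900, r_a2 = 36.008515
inv(α') = inv(21.963°) + 2·(-0.480+0.227)·tan α/(59+22) = 0.01742935  ⇒  α' = 21.03278°
a' = a·cos α / cos α' = 119.2725·cos 21.963°/cos 21.03278° = 118.512216
action lengths: √(r_a1²−r_b1²) = 36.389827, √(r_a2²−r_b2²) = 19.848782
base pitch p_b = π·m·cos α = 8.580532
CR = (36.389827 + 19.848782 − 118.512216·sin 21.03278°)/8.580532 = 1.597142
contact ratio ≈ 1.5971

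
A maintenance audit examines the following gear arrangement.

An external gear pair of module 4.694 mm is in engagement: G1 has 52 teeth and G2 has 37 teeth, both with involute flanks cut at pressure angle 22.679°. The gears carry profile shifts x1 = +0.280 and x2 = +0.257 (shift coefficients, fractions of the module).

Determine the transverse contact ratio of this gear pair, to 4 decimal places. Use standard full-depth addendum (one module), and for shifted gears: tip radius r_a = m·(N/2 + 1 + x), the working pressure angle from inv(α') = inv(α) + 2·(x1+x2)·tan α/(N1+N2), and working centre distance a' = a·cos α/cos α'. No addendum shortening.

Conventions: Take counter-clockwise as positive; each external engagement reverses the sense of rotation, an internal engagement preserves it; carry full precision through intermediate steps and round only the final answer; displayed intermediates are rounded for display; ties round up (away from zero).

1.5426

class = single-mesh tooth geometry [involute pair 52T × 37T, m = 4.694]
base radii: r_b1 = 112.607493, r_b2 = 80.124562
tip radii: r_a1 = 128.052320, r_a2 = 92.739358
inv(α') = inv(22.679°) + 2·(+0.280+0.257)·tan α/(52+37) = 0.02709797  ⇒  α' = 24.21412°
a' = a·cos α / cos α' = 208.8830·cos 22.679°/cos 24.21412° = 211.324598
action lengths: √(r_a1²−r_b1²) = 60.966787, √(r_a2²−r_b2²) = 46.697356
base pitch p_b = π·m·cos α = 13.606418
CR = (60.966787 + 46.697356 − 211.324598·sin 24.21412°)/13.606418 = 1.542640
contact ratio ≈ 1.5426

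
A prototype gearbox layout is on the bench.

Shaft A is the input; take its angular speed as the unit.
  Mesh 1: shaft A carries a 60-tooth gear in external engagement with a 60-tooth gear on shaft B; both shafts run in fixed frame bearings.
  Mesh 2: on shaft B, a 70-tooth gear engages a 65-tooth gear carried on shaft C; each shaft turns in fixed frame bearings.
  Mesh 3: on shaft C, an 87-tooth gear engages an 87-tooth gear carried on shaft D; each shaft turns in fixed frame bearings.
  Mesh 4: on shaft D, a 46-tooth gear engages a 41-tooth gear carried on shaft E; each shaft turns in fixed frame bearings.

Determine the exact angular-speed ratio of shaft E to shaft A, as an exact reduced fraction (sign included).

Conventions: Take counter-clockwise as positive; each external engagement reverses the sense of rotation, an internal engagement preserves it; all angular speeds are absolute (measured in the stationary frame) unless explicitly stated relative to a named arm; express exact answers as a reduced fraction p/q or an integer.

class = fixed-axis compound train [4 meshes; 4 ratios multiply, 4 sense flips]
mesh 1 [60T→60T]: running ratio 1, sense −
mesh 2 [70T→65T]: running ratio 14/13, sense +
mesh 3 [87T→87T]: running ratio 14/13, sense −
mesh 4 [46T→41T]: running ratio 644/533, sense +
ω_out/ω_in = 644/533

644/533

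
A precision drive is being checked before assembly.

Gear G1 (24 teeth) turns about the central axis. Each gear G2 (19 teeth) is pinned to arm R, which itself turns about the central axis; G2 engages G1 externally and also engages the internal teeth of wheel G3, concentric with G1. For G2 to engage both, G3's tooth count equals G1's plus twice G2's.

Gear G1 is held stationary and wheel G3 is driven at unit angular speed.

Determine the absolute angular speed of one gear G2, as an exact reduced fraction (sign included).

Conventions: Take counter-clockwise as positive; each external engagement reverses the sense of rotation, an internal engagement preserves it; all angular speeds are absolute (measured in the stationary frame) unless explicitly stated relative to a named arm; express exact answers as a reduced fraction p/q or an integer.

31/19

topology: planetary set — G1 24T / G2 19T / G3 62T, arm = carrier (Willis)
ring teeth: 24 + 2·19 = 62
24(ω_sun−ω_arm) = −62(ω_ring−ω_arm),  ω_sun = 0, ω_ring = 1
24(0−ω_arm) = −62(1−ω_arm)  ⇒  86·ω_arm = 62  ⇒  ω_arm = 31/43
sun–planet mesh: 24·(0−31/43) = −19·(ω_p−ω_arm)  ⇒  ω_p−ω_arm = 744/817
ω_p = 31/43 + 744/817 = 31/19
exact speed ratio = 31/19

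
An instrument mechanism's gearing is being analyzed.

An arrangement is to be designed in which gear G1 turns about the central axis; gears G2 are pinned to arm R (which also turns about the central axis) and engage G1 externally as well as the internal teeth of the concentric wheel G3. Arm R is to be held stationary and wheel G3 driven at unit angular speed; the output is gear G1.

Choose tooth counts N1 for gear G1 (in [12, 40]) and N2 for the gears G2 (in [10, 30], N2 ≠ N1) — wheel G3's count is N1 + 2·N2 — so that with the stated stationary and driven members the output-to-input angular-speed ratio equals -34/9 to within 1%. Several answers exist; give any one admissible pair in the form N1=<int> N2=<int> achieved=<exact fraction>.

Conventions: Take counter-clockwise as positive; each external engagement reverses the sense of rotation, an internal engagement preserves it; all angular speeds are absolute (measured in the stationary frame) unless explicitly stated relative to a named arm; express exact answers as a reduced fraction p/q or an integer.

topology: planetary set — design target -34/9, arm = carrier (Willis)
Willis with ω_arm = 0: ω_sun/ω_ring = −N3/N1; set equal to -34/9  ⇒  N3/N1 = −(-34/9) = 34/9
N3 = N1 + 2·N2  ⇒  N2/N1 = (N3/N1 − 1)/2 = (34/9 − 1)/2 = 25/18
smallest multiple with N1 ≥ 12 and N2 ≥ 10: k = 1  ⇒  N1 = 1·18 = 18, N2 = 1·25 = 25 (N1 ≤ 40, N2 ≤ 30, N2 ≠ N1 ✓), N3 = 18 + 2·25 = 68
check: −N3/N1 with N1 = 18, N3 = 68 gives -34/9; |achieved − target| = 0 ≤ 17/450 ✓

N1=18 N2=25 achieved=-34/9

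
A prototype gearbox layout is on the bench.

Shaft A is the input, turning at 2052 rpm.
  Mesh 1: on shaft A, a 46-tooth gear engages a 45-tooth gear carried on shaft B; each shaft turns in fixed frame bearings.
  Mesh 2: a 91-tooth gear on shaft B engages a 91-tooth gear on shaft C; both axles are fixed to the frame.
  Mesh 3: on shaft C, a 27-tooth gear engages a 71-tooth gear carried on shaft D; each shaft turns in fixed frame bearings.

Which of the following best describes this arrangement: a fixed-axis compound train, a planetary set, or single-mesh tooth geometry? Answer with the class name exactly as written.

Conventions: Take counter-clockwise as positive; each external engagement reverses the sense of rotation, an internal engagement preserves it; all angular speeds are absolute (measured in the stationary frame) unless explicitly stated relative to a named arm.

fixed-axis compound train

3-mesh fixed-axis compound train (all bearings frame-fixed)
classification: fixed-axis compound train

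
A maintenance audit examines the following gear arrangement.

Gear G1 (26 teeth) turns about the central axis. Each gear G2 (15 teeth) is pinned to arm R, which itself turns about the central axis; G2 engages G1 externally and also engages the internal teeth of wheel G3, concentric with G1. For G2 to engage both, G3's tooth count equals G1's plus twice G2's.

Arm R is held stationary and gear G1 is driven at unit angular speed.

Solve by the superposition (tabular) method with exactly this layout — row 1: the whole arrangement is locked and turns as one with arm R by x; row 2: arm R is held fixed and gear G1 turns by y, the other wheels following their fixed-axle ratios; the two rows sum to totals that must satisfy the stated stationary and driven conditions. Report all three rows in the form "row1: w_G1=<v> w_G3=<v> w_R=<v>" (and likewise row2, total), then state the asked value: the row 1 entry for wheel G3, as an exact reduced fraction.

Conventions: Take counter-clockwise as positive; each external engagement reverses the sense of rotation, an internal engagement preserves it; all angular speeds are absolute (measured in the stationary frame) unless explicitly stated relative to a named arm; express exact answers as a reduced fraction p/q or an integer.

planetary set (26T centre, 15T on arm, 56T internal) — Willis relation
superposition row 1 [locked train]: every member turns x
row 2 — arm fixed, fixed-axis ratios: sun y, ring −(26/56)·y, arm 0
boundary: total ω_arm = x = 0 and total ω_sun = x + y = 1  ⇒  y = 1, x = 0
row 2 ring = −(26/56)·1 = -13/28
totals (row 1 + row 2): sun 0 + 1 = 1, ring 0 + (-13/28) = -13/28, arm 0 + 0 = 0
asked cell (row1, ring) = 0

row1: w_G1=0 w_G3=0 w_R=0
row2: w_G1=1 w_G3=-13/28 w_R=0
total: w_G1=1 w_G3=-13/28 w_R=0
asked value: 0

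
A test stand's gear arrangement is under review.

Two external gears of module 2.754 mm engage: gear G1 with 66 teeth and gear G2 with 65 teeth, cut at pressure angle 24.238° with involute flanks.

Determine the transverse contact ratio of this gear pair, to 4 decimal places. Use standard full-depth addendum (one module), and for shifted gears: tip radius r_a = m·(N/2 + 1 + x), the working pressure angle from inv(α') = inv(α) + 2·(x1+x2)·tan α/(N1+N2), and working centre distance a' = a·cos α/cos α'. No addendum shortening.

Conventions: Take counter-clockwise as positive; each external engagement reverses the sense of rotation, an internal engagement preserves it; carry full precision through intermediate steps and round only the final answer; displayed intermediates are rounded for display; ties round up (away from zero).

class = single-mesh tooth geometry [involute pair 66T × 65T, m = 2.754]
base radii: r_b1 = 82.870574, r_b2 = 81.614959
tip radii: r_a1 = 93.636000, r_a2 = 92.259000
no profile shift: α' = α, a' = a
action lengths: √(r_a1²−r_b1²) = 43.590922, √(r_a2²−r_b2²) = 43.020013
base pitch p_b = π·m·cos α = 7.889260
CR = (43.590922 + 43.020013 − 180.387000·sin 24.23800°)/7.889260 = 1.591663
contact ratio ≈ 1.5917

1.5917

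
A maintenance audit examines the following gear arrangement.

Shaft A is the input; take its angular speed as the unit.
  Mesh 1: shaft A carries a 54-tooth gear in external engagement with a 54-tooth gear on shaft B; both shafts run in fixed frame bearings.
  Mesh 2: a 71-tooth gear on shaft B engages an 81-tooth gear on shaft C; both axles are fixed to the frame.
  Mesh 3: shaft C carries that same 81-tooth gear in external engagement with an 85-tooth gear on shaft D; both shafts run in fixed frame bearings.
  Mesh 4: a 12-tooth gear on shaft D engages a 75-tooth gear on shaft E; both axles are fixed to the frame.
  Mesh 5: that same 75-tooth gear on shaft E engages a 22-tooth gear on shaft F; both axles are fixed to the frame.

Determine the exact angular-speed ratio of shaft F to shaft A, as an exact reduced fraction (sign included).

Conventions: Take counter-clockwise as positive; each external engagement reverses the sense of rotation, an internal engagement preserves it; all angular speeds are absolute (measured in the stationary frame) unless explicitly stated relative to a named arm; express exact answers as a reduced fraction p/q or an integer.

class = fixed-axis compound train [5 meshes; 5 ratios multiply, 5 sense flips]
mesh 1 [54T→54T]: running ratio 1, sense −
mesh 2 [71T→81T]: running ratio 71/81, sense +
mesh 3 [81T→85T]: running ratio 71/85, sense −
mesh 4 [12T→75T]: running ratio 284/2125, sense +
mesh 5 [75T→22T]: running ratio 426/935, sense −
ω_out/ω_in = -426/935

-426/935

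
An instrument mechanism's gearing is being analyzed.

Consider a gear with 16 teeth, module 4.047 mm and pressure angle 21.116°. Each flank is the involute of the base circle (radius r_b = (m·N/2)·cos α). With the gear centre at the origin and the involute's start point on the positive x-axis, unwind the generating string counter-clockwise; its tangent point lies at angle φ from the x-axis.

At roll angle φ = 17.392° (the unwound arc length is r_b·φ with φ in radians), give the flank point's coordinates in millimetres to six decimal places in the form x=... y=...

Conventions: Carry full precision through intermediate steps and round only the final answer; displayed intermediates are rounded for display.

class = single-mesh tooth geometry [base-circle involute, m = 4.047, 16T]
pitch radius r_p = m·N/2 = 4.047·16/2 = 32.376000
base radius r_b = r_p·cos α = 32.376000·cos 21.116° = 30.202048
roll angle φ = 17.392° = 0.30354766 rad
x = r_b·(cos φ + φ·sin φ) = 31.561586
y = r_b·(sin φ − φ·cos φ) = 0.278990

x=31.561586 y=0.278990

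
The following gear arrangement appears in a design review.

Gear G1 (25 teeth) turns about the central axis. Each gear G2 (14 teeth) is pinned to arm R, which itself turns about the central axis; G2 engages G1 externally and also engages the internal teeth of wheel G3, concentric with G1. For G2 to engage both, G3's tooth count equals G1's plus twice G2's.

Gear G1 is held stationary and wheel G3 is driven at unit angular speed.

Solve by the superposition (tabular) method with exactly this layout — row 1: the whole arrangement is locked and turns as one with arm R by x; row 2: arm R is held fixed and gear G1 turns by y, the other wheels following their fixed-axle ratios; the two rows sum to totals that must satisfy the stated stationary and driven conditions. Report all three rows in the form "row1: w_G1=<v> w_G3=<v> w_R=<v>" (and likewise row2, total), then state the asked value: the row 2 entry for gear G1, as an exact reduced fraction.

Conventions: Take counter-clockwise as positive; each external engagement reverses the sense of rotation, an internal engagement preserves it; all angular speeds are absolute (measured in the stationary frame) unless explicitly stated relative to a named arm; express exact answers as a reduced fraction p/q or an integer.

topology: planetary set — G1 25T / G2 14T / G3 53T, arm = carrier (Willis)
row 1 — lock + rotate with arm: ω_sun = ω_ring = ω_arm = x
row 2 (arm held, sun turns y): ω_ring = −(25/53)·y, ω_arm = 0
boundary: total ω_sun = x + y = 0 and total ω_ring = x − (25/53)·y = 1  ⇒  y = -53/78, x = 53/78
row 2 ring = −(25/53)·(-53/78) = 25/78
totals (row 1 + row 2): sun 53/78 + (-53/78) = 0, ring 53/78 + 25/78 = 1, arm 53/78 + 0 = 53/78
asked cell (row2, sun) = -53/78

row1: w_G1=53/78 w_G3=53/78 w_R=53/78
row2: w_G1=-53/78 w_G3=25/78 w_R=0
total: w_G1=0 w_G3=1 w_R=53/78
asked value: -53/78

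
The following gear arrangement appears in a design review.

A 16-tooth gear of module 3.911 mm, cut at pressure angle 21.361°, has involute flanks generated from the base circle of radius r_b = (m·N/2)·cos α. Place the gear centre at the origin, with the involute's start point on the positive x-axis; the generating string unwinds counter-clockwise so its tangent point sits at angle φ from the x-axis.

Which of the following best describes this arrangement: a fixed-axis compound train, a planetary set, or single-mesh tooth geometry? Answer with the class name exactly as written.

single-mesh tooth geometry

topology: single-mesh involute geometry — m = 3.911, N = 16
classification: single-mesh tooth geometry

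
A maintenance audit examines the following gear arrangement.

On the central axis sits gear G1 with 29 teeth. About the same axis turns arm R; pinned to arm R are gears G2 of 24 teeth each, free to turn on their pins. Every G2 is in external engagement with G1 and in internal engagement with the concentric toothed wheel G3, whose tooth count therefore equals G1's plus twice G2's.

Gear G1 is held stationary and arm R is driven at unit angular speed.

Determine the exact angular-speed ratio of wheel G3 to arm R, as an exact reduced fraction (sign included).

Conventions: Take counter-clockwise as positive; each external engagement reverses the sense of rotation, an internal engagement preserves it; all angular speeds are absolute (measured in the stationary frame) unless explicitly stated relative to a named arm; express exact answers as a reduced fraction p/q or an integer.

106/77

class = planetary set [G3 = 29+2·24 = 77; Willis about the carrier]
ring teeth: 29 + 2·24 = 77
29(ω_sun−ω_arm) = −77(ω_ring−ω_arm),  ω_sun = 0, ω_arm = 1
ω_ring = 1 − (29/77)(0−1) = 106/77
ω_out/ω_in = 106/77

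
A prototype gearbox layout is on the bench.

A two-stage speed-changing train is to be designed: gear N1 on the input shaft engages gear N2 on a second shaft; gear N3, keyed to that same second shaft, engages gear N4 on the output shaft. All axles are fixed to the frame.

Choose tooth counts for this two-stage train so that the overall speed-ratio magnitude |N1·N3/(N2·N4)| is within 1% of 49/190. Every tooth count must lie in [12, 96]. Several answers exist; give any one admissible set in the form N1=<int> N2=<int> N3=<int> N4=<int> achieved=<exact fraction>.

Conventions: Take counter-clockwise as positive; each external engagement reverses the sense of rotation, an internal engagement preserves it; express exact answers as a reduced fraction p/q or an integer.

design class (target 49/190): fixed-axis compound train
target = 49/190 in lowest terms: an exact hit needs N1·N3 = k·49 and N2·N4 = k·190 for one integer k, every count in [12, 96]; additionally prefer no 1:1 stage (N1 ≠ N2, N3 ≠ N4)
k = 1…3: no 1:1-free in-range split of k·49 and k·190 into factor pairs; take k = 4
k = 4: N1·N3 = 196 = 14·14, N2·N4 = 760 = 19·40
achieved = 14·14/(19·40) = 49/190; |achieved − target| = 0 ≤ 49/19000 ✓

N1=14 N2=19 N3=14 N4=40 achieved=49/190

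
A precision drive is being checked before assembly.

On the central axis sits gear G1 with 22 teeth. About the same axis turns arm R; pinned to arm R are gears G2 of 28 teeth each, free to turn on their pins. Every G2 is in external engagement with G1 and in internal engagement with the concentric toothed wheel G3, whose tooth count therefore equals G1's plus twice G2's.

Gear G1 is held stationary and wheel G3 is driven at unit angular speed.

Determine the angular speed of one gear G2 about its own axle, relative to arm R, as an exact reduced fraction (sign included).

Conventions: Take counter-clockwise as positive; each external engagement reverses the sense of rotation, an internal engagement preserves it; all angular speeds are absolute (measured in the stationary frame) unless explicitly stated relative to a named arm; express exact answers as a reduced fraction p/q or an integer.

topology: planetary set — G1 22T / G2 28T / G3 78T, arm = carrier (Willis)
ring teeth: 22 + 2·28 = 78
22(ω_sun−ω_arm) = −78(ω_ring−ω_arm),  ω_sun = 0, ω_ring = 1
22(0−ω_arm) = −78(1−ω_arm)  ⇒  100·ω_arm = 78  ⇒  ω_arm = 39/50
sun–planet mesh: 22·(0−39/50) = −28·(ω_p−ω_arm)  ⇒  ω_p−ω_arm = 429/700
exact speed ratio = 429/700

429/700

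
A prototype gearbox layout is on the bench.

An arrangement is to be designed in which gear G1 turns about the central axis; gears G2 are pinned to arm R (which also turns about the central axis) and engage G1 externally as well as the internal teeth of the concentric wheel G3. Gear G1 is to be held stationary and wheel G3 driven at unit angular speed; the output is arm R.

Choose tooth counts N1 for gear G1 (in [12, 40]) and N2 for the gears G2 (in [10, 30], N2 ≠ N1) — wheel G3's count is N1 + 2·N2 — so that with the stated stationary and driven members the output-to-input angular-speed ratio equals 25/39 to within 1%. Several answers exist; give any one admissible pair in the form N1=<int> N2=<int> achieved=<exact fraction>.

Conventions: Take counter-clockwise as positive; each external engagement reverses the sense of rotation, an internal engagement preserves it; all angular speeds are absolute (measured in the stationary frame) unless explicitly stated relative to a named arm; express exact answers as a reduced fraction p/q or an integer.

topology: planetary set — design target 25/39, arm = carrier (Willis)
Willis with ω_sun = 0: ω_arm/ω_ring = N3/(N1+N3); set equal to 25/39  ⇒  N3/N1 = (25/39)/(1 − 25/39) = 25/14
N3 = N1 + 2·N2  ⇒  N2/N1 = (N3/N1 − 1)/2 = (25/14 − 1)/2 = 11/28
smallest multiple with N1 ≥ 12 and N2 ≥ 10: k = 1  ⇒  N1 = 1·28 = 28, N2 = 1·11 = 11 (N1 ≤ 40, N2 ≤ 30, N2 ≠ N1 ✓), N3 = 28 + 2·11 = 50
check: N3/(N1+N3) with N1 = 28, N3 = 50 gives 25/39; |achieved − target| = 0 ≤ 1/156 ✓

N1=28 N2=11 achieved=25/39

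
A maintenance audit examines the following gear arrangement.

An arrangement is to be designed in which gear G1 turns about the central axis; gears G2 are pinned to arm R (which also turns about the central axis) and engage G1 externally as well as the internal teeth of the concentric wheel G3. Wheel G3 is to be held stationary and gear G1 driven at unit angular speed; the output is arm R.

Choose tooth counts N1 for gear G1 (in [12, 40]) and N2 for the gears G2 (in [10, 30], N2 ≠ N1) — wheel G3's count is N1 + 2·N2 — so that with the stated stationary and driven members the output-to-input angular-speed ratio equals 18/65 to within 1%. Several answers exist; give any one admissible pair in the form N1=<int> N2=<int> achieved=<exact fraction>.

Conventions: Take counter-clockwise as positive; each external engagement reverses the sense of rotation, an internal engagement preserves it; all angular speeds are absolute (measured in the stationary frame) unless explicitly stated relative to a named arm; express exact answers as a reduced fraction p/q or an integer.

class = planetary set [ratio 18/65 wanted; Willis about the carrier]
Willis with ω_ring = 0: ω_arm/ω_sun = N1/(N1+N3); set equal to 18/65  ⇒  N3/N1 = 1/(18/65) − 1 = 47/18
N3 = N1 + 2·N2  ⇒  N2/N1 = (N3/N1 − 1)/2 = (47/18 − 1)/2 = 29/36
smallest multiple with N1 ≥ 12 and N2 ≥ 10: k = 1  ⇒  N1 = 1·36 = 36, N2 = 1·29 = 29 (N1 ≤ 40, N2 ≤ 30, N2 ≠ N1 ✓), N3 = 36 + 2·29 = 94
check: N1/(N1+N3) with N1 = 36, N3 = 94 gives 18/65; |achieved − target| = 0 ≤ 9/3250 ✓

N1=36 N2=29 achieved=18/65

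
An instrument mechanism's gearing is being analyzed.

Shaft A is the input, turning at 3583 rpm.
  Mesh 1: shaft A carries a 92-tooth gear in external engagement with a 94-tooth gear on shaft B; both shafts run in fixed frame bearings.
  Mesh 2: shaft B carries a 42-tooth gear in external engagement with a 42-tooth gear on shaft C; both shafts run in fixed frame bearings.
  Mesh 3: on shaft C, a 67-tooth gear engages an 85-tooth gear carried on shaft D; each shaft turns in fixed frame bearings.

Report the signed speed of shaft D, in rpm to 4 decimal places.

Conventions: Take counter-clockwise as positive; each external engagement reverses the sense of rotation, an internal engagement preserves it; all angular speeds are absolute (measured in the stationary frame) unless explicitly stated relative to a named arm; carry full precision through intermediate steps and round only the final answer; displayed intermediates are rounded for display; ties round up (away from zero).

recognized (4 fixed axles, 3 meshes): fixed-axis compound train
mesh 1 [92T→94T]: ω = 3583.0000×92/94 = 3506.7660 rpm, sense flips to −
mesh 2 [42T→42T]: ω = 3506.7660×42/42 = 3506.7660 rpm, sense flips to +
mesh 3 [67T→85T]: ω = 3506.7660×67/85 = 2764.1567 rpm, sense flips to −
signed output speed = -2764.1567 rpm

-2764.1567 rpm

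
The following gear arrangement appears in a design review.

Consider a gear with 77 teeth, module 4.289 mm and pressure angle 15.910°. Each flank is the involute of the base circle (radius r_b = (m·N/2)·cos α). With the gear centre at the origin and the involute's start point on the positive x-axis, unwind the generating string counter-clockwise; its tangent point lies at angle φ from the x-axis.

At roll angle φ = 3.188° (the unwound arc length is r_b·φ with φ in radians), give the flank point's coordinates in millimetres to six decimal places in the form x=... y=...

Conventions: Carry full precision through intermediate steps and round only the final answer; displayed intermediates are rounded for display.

x=159.046707 y=0.009116

class = single-mesh tooth geometry [base-circle involute, m = 4.289, 77T]
pitch radius r_p = m·N/2 = 4.289·77/2 = 165.126500
base radius r_b = r_p·cos α = 165.126500·cos 15.910° = 158.801078
roll angle φ = 3.188° = 0.05564110 rad
x = r_b·(cos φ + φ·sin φ) = 159.046707
y = r_b·(sin φ − φ·cos φ) = 0.009116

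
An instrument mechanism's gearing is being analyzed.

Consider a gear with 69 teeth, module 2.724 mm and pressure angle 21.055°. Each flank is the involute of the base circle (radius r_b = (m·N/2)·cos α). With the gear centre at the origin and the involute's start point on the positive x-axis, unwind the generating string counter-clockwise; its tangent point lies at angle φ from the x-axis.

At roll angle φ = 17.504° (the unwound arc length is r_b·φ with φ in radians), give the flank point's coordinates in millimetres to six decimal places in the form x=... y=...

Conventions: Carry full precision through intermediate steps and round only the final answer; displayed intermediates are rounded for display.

recognized (one wheel, involute flank): single-mesh tooth geometry, m = 2.724, N = 69
pitch radius r_p = m·N/2 = 2.724·69/2 = 93.978000
base radius r_b = r_p·cos α = 93.978000·cos 21.055° = 87.703652
roll angle φ = 17.504° = 0.30550243 rad
x = r_b·(cos φ + φ·sin φ) = 91.701416
y = r_b·(sin φ − φ·cos φ) = 0.825813

x=91.701416 y=0.825813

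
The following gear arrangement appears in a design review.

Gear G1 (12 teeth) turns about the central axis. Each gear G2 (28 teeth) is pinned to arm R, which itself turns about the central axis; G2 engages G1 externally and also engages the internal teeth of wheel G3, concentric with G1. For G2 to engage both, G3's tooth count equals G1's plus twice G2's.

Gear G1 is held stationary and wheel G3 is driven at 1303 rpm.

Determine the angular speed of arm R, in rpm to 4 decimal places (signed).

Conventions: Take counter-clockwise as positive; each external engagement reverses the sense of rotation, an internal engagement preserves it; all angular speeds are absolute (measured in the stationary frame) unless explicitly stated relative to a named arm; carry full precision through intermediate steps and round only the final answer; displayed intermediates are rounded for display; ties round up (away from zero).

class = planetary set [G3 = 12+2·28 = 68; Willis about the carrier]
normalise by the input: solve with ω_ring = 1, then scale by 1303 rpm
ring teeth: 12 + 2·28 = 68
12(ω_sun−ω_arm) = −68(ω_ring−ω_arm),  ω_sun = 0, ω_ring = 1
12(0−ω_arm) = −68(1−ω_arm)  ⇒  80·ω_arm = 68  ⇒  ω_arm = 17/20
scale: ω_arm = 17/20 × 1303 rpm = +1107.5500 rpm

+1107.5500 rpm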